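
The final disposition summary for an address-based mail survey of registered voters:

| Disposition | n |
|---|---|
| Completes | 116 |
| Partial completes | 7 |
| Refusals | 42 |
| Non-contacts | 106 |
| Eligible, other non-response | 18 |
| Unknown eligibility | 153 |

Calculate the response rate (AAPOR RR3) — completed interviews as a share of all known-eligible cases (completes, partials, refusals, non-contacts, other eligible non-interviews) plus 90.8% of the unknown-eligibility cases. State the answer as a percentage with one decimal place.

Num: 116
Known eligible: 116 + 7 + 42 + 106 + 18 = 289
Estimated eligible among unknowns: 0.9080 × 153 = 138.92
Denom: 289 + 138.92 = 427.92
RR3 = 116 / 427.92 = 0.2711

27.1%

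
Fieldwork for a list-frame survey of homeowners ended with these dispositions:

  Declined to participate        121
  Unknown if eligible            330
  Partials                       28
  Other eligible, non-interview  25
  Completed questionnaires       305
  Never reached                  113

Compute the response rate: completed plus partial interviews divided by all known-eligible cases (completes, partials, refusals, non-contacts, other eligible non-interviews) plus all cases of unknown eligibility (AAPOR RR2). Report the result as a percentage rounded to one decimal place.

Top → 305 + 28 = 333
Denom → 305 + 28 + 121 + 113 + 25 + 330 = 922
RR2 = 333 / 922 = 0.3612

36.1%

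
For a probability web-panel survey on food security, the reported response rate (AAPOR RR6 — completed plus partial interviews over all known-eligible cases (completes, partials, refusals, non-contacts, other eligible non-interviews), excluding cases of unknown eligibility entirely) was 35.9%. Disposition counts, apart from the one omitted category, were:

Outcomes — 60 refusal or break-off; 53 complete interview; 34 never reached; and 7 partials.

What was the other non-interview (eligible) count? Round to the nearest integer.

Numerator: 53 + 7 = 60
RR6 = 60 / D = 0.359
D = 60 / 0.359 = 167.1
Other denominator terms total 154
other non-interview (eligible) = 167.1 − 154 ≈ 13

13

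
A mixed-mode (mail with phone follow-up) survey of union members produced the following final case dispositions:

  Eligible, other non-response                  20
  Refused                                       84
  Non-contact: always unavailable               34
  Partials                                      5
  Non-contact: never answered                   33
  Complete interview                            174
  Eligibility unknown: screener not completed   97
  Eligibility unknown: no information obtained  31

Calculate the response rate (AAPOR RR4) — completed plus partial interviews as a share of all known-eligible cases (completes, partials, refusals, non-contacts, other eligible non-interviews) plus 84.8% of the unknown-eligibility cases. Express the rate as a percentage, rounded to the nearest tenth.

39.0%

Never reached = 33 + 34 = 67
Undetermined eligibility = 97 + 31 = 128
Numerator = 174 + 5 = 179
Determined eligible = 174 + 5 + 84 + 67 + 20 = 350
Eligible share of unknowns = 0.8480 × 128 = 108.54
Base = 350 + 108.54 = 458.54
RR4 = 179 / 458.54 = 0.3904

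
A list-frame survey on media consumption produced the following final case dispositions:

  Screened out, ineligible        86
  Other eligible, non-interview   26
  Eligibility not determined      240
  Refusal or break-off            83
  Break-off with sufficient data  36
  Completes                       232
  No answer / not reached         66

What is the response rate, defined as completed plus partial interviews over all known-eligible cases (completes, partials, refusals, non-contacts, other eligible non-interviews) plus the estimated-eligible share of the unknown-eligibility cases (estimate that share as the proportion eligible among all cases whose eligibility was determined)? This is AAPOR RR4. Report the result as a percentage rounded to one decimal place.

Numerator: 232 + 36 = 268
Determined eligible: 232 + 36 + 83 + 66 + 26 = 443
e = 443 / (443 + 86) = 443 / 529 = 0.8374
e × U: 0.8374 × 240 = 200.98
Denom: 443 + 200.98 = 643.98
RR4 = 268 / 643.98 = 0.4162

41.6%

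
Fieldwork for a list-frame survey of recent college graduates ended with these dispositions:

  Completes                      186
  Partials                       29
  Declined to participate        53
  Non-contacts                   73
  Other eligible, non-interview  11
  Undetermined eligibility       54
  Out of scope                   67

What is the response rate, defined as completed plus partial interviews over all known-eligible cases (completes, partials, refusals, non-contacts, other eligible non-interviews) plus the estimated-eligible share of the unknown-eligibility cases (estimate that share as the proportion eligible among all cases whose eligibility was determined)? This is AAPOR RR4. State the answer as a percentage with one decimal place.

Numerator → 186 + 29 = 215
Determined eligible → 186 + 29 + 53 + 73 + 11 = 352
e = 352 / (352 + 67) = 352 / 419 = 0.8401
Estimated eligible among unknowns → 0.8401 × 54 = 45.37
Denominator → 352 + 45.37 = 397.37
RR4 = 215 / 397.37 = 0.5411

54.1%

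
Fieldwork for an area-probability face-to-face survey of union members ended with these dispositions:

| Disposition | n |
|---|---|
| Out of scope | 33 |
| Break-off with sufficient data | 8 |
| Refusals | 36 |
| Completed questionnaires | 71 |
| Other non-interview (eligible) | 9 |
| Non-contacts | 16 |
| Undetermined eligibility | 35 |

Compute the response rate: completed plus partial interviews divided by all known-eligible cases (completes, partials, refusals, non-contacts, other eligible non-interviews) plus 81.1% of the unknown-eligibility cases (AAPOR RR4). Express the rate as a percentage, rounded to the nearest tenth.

46.9%

Num = 71 + 8 = 79
Known eligible = 71 + 8 + 36 + 16 + 9 = 140
Eligible share of unknowns = 0.8110 × 35 = 28.39
Denominator = 140 + 28.39 = 168.39
RR4 = 79 / 168.39 = 0.4691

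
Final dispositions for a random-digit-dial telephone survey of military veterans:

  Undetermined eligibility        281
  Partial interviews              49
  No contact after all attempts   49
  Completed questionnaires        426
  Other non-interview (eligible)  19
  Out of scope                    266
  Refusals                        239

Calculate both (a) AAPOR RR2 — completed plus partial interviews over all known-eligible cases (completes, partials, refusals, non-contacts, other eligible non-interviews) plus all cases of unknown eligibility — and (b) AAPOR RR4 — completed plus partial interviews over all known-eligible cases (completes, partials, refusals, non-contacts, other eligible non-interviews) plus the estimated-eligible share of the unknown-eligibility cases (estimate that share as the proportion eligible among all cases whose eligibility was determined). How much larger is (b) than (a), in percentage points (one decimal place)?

Numerator: 426 + 49 = 475
Denom: 426 + 49 + 239 + 49 + 19 + 281 = 1063
RR2 = 475 / 1063 = 0.4468
Determined eligible: 426 + 49 + 239 + 49 + 19 = 782
e = 782 / (782 + 266) = 782 / 1048 = 0.7462
Estimated eligible among unknowns: 0.7462 × 281 = 209.68
Denom: 782 + 209.68 = 991.68
RR4 = 475 / 991.68 = 0.4790
Difference = 47.90 − 44.68 = 3.22 percentage points

3.2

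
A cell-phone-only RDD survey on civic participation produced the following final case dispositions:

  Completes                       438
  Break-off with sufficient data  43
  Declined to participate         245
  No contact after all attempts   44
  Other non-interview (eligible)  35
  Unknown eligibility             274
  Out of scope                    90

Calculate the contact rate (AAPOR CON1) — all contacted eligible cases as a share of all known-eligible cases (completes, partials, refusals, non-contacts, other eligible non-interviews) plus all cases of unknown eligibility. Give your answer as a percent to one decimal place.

70.5%

Top: 438 + 43 + 245 + 35 = 761
Denom: 438 + 43 + 245 + 44 + 35 + 274 = 1079
CON1 = 761 / 1079 = 0.7053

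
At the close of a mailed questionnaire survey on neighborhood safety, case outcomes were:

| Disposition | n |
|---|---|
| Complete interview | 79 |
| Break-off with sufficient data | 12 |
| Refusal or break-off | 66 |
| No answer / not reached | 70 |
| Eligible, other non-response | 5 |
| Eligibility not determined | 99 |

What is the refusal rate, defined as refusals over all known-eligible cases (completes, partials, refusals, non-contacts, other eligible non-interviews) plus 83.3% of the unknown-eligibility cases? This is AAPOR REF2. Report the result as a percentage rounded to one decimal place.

21.0%

Num = 66
Eligible (known) = 79 + 12 + 66 + 70 + 5 = 232
Estimated eligible among unknowns = 0.8330 × 99 = 82.47
Denom = 232 + 82.47 = 314.47
REF2 = 66 / 314.47 = 0.2099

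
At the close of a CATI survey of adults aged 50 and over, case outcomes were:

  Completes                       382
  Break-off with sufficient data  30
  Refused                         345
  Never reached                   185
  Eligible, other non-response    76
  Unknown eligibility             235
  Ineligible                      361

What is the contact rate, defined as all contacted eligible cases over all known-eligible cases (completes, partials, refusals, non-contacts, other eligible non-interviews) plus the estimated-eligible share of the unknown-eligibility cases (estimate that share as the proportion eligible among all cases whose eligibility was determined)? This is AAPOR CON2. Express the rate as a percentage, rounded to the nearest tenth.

69.9%

Top: 382 + 30 + 345 + 76 = 833
Known eligible: 382 + 30 + 345 + 185 + 76 = 1018
e = 1018 / (1018 + 361) = 1018 / 1379 = 0.7382
Eligible share of unknowns: 0.7382 × 235 = 173.48
Base: 1018 + 173.48 = 1191.48
CON2 = 833 / 1191.48 = 0.6991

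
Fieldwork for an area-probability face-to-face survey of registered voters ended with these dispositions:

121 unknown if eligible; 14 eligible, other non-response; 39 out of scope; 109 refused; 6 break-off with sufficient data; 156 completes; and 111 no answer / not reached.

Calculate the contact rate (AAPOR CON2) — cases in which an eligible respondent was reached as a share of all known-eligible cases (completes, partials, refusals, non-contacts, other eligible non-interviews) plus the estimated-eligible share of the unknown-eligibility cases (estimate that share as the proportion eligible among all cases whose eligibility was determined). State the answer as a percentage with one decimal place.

Top → 156 + 6 + 109 + 14 = 285
Determined eligible → 156 + 6 + 109 + 111 + 14 = 396
e = 396 / (396 + 39) = 396 / 435 = 0.9103
Eligible share of unknowns → 0.9103 × 121 = 110.15
Denominator → 396 + 110.15 = 506.15
CON2 = 285 / 506.15 = 0.5631

56.3%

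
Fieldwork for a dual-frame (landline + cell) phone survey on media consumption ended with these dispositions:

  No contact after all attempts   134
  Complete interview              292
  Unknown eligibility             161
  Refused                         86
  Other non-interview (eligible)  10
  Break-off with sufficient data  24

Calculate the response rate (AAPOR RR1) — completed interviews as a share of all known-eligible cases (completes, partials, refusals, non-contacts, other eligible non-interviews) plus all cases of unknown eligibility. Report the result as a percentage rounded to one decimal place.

Top: 292
Denominator: 292 + 24 + 86 + 134 + 10 + 161 = 707
RR1 = 292 / 707 = 0.4130

41.3%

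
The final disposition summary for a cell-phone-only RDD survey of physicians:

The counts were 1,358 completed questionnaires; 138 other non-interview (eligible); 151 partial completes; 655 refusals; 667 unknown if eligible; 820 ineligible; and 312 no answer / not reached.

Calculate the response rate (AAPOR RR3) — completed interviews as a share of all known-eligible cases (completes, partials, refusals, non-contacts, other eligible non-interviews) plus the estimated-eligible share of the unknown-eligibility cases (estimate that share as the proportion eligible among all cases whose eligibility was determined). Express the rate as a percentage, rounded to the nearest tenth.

Num = 1358
Eligible (known) = 1358 + 151 + 655 + 312 + 138 = 2614
e = 2614 / (2614 + 820) = 2614 / 3434 = 0.7612
e × U = 0.7612 × 667 = 507.72
Base = 2614 + 507.72 = 3121.72
RR3 = 1358 / 3121.72 = 0.4350

43.5%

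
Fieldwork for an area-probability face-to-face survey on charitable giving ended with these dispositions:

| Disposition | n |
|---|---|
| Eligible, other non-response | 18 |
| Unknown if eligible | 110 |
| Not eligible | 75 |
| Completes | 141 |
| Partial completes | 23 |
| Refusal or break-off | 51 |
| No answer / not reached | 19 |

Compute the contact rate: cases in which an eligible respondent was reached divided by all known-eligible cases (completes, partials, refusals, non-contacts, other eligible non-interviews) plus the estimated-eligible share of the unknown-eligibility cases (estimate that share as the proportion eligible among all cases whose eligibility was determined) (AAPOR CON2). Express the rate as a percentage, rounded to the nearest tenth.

69.2%

Numerator = 141 + 23 + 51 + 18 = 233
Eligible (known) = 141 + 23 + 51 + 19 + 18 = 252
e = 252 / (252 + 75) = 252 / 327 = 0.7706
Eligible share of unknowns = 0.7706 × 110 = 84.77
Denom = 252 + 84.77 = 336.77
CON2 = 233 / 336.77 = 0.6919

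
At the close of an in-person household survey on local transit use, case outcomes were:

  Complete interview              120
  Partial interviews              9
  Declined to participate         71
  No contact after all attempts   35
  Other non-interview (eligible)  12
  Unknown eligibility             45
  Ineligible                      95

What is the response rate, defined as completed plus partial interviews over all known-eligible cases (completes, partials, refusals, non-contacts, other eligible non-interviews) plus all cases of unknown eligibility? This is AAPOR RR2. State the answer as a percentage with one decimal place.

Numerator: 120 + 9 = 129
Base: 120 + 9 + 71 + 35 + 12 + 45 = 292
RR2 = 129 / 292 = 0.4418

44.2%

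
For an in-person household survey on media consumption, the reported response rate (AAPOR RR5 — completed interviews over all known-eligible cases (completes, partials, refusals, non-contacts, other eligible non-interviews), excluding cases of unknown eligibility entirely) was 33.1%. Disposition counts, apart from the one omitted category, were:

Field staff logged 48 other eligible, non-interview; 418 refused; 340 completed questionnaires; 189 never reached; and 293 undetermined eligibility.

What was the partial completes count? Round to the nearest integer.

32

RR5 = 340 / D = 0.331
D = 340 / 0.331 = 1027.2
Other denominator terms total 995
partial completes = 1027.2 − 995 ≈ 32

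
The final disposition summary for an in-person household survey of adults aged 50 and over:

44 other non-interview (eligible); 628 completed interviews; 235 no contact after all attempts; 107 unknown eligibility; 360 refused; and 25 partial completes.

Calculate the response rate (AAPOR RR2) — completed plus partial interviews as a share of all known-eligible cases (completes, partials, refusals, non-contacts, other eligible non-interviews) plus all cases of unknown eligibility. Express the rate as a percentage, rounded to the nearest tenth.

Top → 628 + 25 = 653
Denom → 628 + 25 + 360 + 235 + 44 + 107 = 1399
RR2 = 653 / 1399 = 0.4668

46.7%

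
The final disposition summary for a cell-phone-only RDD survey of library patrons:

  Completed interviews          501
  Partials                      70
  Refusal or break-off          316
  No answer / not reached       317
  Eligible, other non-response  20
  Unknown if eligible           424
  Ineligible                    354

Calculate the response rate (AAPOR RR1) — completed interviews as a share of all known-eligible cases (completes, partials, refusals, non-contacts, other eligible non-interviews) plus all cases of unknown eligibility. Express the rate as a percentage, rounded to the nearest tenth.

Top: 501
Denom: 501 + 70 + 316 + 317 + 20 + 424 = 1648
RR1 = 501 / 1648 = 0.3040

30.4%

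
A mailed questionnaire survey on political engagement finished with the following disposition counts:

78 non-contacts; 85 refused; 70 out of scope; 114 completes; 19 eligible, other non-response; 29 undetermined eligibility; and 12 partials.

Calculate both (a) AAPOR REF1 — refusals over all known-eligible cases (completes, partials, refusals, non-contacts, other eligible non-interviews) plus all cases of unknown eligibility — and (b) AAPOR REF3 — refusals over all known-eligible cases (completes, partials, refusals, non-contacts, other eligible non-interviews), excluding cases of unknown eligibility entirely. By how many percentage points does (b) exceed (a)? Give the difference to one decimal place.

Num: 85
Denominator: 114 + 12 + 85 + 78 + 19 + 29 = 337
REF1 = 85 / 337 = 0.2522
Denominator: 114 + 12 + 85 + 78 + 19 = 308
REF3 = 85 / 308 = 0.2760
Difference = 27.60 − 25.22 = 2.38 percentage points

2.4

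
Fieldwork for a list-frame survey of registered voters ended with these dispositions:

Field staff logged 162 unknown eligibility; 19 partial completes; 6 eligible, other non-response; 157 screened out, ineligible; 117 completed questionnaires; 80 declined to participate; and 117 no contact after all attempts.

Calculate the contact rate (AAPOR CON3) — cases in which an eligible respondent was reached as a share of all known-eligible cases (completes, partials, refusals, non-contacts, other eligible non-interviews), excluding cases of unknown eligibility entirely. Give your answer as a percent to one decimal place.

Num = 117 + 19 + 80 + 6 = 222
Denominator = 117 + 19 + 80 + 117 + 6 = 339
CON3 = 222 / 339 = 0.6549

65.5%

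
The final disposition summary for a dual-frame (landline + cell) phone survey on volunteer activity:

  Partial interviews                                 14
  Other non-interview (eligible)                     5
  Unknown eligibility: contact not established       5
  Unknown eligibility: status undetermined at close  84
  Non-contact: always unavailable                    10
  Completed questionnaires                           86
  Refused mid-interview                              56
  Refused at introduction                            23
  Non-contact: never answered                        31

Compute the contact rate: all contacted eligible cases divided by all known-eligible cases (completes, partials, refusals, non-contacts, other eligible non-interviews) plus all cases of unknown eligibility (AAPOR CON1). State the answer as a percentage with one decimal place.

Refused = 23 + 56 = 79
No contact after all attempts = 31 + 10 = 41
Eligibility not determined = 5 + 84 = 89
Num → 86 + 14 + 79 + 5 = 184
Denom → 86 + 14 + 79 + 41 + 5 + 89 = 314
CON1 = 184 / 314 = 0.5860

58.6%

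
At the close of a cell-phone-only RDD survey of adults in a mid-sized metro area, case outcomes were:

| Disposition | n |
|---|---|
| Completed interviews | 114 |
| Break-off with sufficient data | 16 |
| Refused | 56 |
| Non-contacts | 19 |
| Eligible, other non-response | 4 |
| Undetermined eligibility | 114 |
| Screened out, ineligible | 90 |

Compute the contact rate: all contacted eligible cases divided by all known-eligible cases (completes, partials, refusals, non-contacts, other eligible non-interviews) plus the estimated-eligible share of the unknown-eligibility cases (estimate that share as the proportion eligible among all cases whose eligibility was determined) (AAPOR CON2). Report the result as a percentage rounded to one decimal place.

65.8%

Num: 114 + 16 + 56 + 4 = 190
Known eligible: 114 + 16 + 56 + 19 + 4 = 209
e = 209 / (209 + 90) = 209 / 299 = 0.6990
Eligible share of unknowns: 0.6990 × 114 = 79.69
Denom: 209 + 79.69 = 288.69
CON2 = 190 / 288.69 = 0.6581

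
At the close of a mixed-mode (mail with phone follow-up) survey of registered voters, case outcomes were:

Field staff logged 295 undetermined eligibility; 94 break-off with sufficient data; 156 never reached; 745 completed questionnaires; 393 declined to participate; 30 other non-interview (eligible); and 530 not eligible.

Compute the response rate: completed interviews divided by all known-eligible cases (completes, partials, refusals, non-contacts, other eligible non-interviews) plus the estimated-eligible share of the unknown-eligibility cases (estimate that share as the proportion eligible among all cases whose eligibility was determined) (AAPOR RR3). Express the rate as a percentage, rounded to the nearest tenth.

Top → 745
Known eligible → 745 + 94 + 393 + 156 + 30 = 1418
e = 1418 / (1418 + 530) = 1418 / 1948 = 0.7279
Estimated eligible among unknowns → 0.7279 × 295 = 214.73
Denom → 1418 + 214.73 = 1632.73
RR3 = 745 / 1632.73 = 0.4563

45.6%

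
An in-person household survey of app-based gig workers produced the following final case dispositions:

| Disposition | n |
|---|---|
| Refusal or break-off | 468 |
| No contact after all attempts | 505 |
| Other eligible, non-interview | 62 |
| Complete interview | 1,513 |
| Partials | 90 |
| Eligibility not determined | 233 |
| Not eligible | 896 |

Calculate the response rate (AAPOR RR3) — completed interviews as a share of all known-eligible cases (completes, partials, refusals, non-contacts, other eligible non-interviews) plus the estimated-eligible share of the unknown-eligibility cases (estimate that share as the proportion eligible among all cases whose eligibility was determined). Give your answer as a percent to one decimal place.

Numerator → 1513
Eligible (known) → 1513 + 90 + 468 + 505 + 62 = 2638
e = 2638 / (2638 + 896) = 2638 / 3534 = 0.7465
Estimated eligible among unknowns → 0.7465 × 233 = 173.93
Denom → 2638 + 173.93 = 2811.93
RR3 = 1513 / 2811.93 = 0.5381

53.8%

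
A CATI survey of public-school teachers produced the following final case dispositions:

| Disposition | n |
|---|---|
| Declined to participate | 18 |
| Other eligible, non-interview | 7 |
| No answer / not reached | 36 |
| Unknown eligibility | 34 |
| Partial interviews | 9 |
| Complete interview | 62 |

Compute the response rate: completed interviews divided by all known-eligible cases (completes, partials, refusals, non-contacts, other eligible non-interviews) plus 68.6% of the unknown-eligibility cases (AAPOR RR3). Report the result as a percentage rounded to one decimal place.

39.9%

Top: 62
Eligible (known): 62 + 9 + 18 + 36 + 7 = 132
Estimated eligible among unknowns: 0.6860 × 34 = 23.32
Denominator: 132 + 23.32 = 155.32
RR3 = 62 / 155.32 = 0.3992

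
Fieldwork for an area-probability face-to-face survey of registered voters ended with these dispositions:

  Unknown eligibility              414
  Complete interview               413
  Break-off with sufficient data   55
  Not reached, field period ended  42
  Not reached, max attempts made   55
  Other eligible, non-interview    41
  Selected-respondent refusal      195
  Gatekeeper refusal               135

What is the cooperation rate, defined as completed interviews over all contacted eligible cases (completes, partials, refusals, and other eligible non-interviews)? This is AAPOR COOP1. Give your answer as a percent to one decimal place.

Refused = 135 + 195 = 330
No answer / not reached = 42 + 55 = 97
Top → 413
Denominator → 413 + 55 + 330 + 41 = 839
COOP1 = 413 / 839 = 0.4923

49.2%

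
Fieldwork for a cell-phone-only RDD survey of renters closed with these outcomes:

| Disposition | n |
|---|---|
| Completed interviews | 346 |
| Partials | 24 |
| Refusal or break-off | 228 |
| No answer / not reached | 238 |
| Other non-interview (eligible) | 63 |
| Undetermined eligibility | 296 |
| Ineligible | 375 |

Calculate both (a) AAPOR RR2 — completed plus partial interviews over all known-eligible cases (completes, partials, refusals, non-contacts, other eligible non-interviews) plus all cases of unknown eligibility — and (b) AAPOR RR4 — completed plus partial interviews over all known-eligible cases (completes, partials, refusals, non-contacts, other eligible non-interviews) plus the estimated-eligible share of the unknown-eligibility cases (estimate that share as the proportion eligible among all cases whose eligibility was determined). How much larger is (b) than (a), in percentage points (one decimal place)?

Numerator → 346 + 24 = 370
Denom → 346 + 24 + 228 + 238 + 63 + 296 = 1195
RR2 = 370 / 1195 = 0.3096
Eligible (known) → 346 + 24 + 228 + 238 + 63 = 899
e = 899 / (899 + 375) = 899 / 1274 = 0.7057
Estimated eligible among unknowns → 0.7057 × 296 = 208.89
Denom → 899 + 208.89 = 1107.89
RR4 = 370 / 1107.89 = 0.3340
Difference = 33.40 − 30.96 = 2.44 percentage points

2.4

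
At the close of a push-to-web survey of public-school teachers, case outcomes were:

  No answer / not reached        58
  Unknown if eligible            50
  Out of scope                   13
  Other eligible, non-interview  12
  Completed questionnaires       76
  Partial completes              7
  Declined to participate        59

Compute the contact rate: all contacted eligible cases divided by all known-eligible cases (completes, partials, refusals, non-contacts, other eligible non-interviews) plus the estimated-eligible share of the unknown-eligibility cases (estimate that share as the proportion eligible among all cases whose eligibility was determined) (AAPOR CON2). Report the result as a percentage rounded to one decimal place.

Num → 76 + 7 + 59 + 12 = 154
Determined eligible → 76 + 7 + 59 + 58 + 12 = 212
e = 212 / (212 + 13) = 212 / 225 = 0.9422
Eligible share of unknowns → 0.9422 × 50 = 47.11
Base → 212 + 47.11 = 259.11
CON2 = 154 / 259.11 = 0.5943

59.4%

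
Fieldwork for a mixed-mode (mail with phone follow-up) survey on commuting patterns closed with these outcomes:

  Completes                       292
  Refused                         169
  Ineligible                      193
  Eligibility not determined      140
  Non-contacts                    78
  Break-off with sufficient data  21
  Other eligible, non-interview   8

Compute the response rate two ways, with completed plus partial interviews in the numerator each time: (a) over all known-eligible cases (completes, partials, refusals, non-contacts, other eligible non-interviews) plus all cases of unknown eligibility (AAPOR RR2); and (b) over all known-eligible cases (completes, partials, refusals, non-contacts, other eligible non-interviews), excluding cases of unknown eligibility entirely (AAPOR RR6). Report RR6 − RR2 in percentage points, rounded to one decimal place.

10.9

Num → 292 + 21 = 313
Denom → 292 + 21 + 169 + 78 + 8 + 140 = 708
RR2 = 313 / 708 = 0.4421
Denom → 292 + 21 + 169 + 78 + 8 = 568
RR6 = 313 / 568 = 0.5511
Difference = 55.11 − 44.21 = 10.90 percentage points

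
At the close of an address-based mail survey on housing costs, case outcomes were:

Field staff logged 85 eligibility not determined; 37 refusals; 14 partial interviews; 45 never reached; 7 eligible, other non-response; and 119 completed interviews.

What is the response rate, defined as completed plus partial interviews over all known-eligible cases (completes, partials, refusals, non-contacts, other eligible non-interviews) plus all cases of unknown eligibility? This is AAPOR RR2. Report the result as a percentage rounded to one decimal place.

43.3%

Top = 119 + 14 = 133
Denom = 119 + 14 + 37 + 45 + 7 + 85 = 307
RR2 = 133 / 307 = 0.4332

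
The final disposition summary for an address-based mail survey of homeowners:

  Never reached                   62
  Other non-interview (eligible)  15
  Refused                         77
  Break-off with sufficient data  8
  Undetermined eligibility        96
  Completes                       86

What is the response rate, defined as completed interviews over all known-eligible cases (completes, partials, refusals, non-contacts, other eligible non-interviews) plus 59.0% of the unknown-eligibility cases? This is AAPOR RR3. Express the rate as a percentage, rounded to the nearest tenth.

28.2%

Num → 86
Eligible (known) → 86 + 8 + 77 + 62 + 15 = 248
Estimated eligible among unknowns → 0.5900 × 96 = 56.64
Denominator → 248 + 56.64 = 304.64
RR3 = 86 / 304.64 = 0.2823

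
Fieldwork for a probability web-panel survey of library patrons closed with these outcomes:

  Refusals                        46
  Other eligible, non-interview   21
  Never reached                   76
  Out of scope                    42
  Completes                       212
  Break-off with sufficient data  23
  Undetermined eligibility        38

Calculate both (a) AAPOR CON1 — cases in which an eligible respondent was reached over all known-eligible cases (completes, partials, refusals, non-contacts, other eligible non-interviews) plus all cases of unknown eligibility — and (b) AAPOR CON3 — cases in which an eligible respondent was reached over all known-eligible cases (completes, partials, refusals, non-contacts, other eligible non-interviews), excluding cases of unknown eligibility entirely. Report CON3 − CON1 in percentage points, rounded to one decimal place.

Top: 212 + 23 + 46 + 21 = 302
Base: 212 + 23 + 46 + 76 + 21 + 38 = 416
CON1 = 302 / 416 = 0.7260
Base: 212 + 23 + 46 + 76 + 21 = 378
CON3 = 302 / 378 = 0.7989
Difference = 79.89 − 72.60 = 7.29 percentage points

7.3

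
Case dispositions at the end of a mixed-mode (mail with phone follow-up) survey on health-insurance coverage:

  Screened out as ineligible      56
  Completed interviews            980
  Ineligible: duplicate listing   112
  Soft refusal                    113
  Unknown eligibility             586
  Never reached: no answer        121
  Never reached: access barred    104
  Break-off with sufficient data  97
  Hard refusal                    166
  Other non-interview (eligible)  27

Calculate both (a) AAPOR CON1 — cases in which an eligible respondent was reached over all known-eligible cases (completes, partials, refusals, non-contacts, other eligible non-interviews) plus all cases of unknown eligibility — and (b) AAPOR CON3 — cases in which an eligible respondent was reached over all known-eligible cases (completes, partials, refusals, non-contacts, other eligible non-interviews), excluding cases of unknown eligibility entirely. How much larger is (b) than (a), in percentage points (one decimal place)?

23.0

Refused = 166 + 113 = 279
Never reached = 121 + 104 = 225
Screened out, ineligible = 56 + 112 = 168
Num → 980 + 97 + 279 + 27 = 1383
Denom → 980 + 97 + 279 + 225 + 27 + 586 = 2194
CON1 = 1383 / 2194 = 0.6304
Denom → 980 + 97 + 279 + 225 + 27 = 1608
CON3 = 1383 / 1608 = 0.8601
Difference = 86.01 − 63.04 = 22.97 percentage points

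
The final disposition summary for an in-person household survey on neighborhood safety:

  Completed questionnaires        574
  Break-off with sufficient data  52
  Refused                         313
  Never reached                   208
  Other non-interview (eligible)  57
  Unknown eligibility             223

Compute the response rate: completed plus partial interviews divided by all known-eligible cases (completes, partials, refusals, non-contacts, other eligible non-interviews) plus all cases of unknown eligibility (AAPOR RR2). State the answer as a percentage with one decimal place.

43.9%

Num → 574 + 52 = 626
Denom → 574 + 52 + 313 + 208 + 57 + 223 = 1427
RR2 = 626 / 1427 = 0.4387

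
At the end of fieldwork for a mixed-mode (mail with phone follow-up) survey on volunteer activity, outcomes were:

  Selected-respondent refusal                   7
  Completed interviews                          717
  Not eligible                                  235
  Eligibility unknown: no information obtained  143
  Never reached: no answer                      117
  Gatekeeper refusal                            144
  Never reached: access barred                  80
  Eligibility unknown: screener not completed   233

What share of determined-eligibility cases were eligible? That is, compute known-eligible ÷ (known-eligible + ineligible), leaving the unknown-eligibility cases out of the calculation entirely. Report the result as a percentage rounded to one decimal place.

81.9%

Declined to participate = 144 + 7 = 151
Never reached = 117 + 80 = 197
Eligibility not determined = 233 + 143 = 376
Determined eligible → 717 + 151 + 197 = 1065
e = 1065 / (1065 + 235) = 1065 / 1300 = 0.8192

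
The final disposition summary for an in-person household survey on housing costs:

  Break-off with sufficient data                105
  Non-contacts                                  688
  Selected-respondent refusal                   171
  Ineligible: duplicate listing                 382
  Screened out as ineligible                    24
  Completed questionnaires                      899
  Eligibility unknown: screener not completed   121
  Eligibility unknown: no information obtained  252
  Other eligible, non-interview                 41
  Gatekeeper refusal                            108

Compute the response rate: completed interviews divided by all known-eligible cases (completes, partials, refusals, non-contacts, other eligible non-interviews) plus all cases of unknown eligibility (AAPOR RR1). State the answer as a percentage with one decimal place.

Refusals = 108 + 171 = 279
Eligibility not determined = 121 + 252 = 373
Out of scope = 24 + 382 = 406
Top: 899
Denominator: 899 + 105 + 279 + 688 + 41 + 373 = 2385
RR1 = 899 / 2385 = 0.3769

37.7%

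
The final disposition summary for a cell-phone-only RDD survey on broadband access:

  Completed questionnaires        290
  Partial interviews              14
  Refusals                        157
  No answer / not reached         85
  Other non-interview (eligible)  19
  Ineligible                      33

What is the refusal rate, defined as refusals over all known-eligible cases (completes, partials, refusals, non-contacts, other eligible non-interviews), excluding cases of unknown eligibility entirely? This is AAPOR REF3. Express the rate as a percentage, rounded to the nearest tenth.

27.8%

Numerator → 157
Denominator → 290 + 14 + 157 + 85 + 19 = 565
REF3 = 157 / 565 = 0.2779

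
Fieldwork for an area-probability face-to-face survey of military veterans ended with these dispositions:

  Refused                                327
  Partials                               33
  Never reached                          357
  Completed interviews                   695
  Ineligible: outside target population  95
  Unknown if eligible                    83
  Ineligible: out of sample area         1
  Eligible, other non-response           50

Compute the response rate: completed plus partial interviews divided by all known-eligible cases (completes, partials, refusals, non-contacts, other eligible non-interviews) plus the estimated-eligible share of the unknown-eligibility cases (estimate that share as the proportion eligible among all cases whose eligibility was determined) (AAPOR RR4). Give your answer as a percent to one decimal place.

47.3%

Out of scope = 95 + 1 = 96
Top: 695 + 33 = 728
Eligible (known): 695 + 33 + 327 + 357 + 50 = 1462
e = 1462 / (1462 + 96) = 1462 / 1558 = 0.9384
Estimated eligible among unknowns: 0.9384 × 83 = 77.89
Base: 1462 + 77.89 = 1539.89
RR4 = 728 / 1539.89 = 0.4728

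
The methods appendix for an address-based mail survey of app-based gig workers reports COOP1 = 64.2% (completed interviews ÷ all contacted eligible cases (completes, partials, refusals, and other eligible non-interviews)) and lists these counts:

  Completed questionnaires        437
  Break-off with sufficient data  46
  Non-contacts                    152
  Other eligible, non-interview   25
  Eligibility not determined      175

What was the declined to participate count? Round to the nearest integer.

COOP1 = 437 / D = 0.642
D = 437 / 0.642 = 680.7
Remaining denominator categories sum to 508
declined to participate = 680.7 − 508 ≈ 173

173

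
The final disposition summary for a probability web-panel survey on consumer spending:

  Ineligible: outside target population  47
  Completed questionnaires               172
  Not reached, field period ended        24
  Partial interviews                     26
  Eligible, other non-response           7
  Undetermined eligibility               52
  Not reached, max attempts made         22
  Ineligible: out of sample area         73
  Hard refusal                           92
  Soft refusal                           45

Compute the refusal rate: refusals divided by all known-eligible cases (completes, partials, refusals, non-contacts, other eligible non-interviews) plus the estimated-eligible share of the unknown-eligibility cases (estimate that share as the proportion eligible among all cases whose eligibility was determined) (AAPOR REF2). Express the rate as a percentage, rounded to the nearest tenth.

32.0%

Refusal or break-off = 92 + 45 = 137
No answer / not reached = 24 + 22 = 46
Out of scope = 47 + 73 = 120
Top = 137
Known eligible = 172 + 26 + 137 + 46 + 7 = 388
e = 388 / (388 + 120) = 388 / 508 = 0.7638
Estimated eligible among unknowns = 0.7638 × 52 = 39.72
Denominator = 388 + 39.72 = 427.72
REF2 = 137 / 427.72 = 0.3203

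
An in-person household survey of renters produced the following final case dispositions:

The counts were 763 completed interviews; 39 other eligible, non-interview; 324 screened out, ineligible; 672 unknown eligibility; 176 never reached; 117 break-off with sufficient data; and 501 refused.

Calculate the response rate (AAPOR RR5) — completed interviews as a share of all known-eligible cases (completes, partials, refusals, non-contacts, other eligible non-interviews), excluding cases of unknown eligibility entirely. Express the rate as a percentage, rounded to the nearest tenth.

47.8%

Num: 763
Denom: 763 + 117 + 501 + 176 + 39 = 1596
RR5 = 763 / 1596 = 0.4781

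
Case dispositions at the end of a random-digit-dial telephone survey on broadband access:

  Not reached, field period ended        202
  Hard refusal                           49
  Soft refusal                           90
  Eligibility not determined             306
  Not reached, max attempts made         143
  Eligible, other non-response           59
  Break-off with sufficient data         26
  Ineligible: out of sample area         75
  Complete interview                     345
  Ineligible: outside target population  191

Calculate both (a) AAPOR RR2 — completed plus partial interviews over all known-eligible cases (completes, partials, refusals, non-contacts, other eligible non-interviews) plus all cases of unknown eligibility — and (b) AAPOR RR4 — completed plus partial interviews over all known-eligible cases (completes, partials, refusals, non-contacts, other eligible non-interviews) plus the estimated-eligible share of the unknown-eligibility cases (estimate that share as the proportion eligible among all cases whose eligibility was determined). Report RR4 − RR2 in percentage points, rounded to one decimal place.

Refusal or break-off = 49 + 90 = 139
Never reached = 202 + 143 = 345
Out of scope = 191 + 75 = 266
Top → 345 + 26 = 371
Base → 345 + 26 + 139 + 345 + 59 + 306 = 1220
RR2 = 371 / 1220 = 0.3041
Eligible (known) → 345 + 26 + 139 + 345 + 59 = 914
e = 914 / (914 + 266) = 914 / 1180 = 0.7746
Estimated eligible among unknowns → 0.7746 × 306 = 237.03
Base → 914 + 237.03 = 1151.03
RR4 = 371 / 1151.03 = 0.3223
Difference = 32.23 − 30.41 = 1.82 percentage points

1.8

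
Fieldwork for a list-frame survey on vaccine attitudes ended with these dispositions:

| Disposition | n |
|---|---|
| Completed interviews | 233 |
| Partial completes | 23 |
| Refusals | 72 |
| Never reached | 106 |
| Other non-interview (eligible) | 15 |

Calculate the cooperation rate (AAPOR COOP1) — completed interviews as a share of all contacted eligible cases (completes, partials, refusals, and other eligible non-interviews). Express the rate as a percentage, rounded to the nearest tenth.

Num → 233
Denom → 233 + 23 + 72 + 15 = 343
COOP1 = 233 / 343 = 0.6793

67.9%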